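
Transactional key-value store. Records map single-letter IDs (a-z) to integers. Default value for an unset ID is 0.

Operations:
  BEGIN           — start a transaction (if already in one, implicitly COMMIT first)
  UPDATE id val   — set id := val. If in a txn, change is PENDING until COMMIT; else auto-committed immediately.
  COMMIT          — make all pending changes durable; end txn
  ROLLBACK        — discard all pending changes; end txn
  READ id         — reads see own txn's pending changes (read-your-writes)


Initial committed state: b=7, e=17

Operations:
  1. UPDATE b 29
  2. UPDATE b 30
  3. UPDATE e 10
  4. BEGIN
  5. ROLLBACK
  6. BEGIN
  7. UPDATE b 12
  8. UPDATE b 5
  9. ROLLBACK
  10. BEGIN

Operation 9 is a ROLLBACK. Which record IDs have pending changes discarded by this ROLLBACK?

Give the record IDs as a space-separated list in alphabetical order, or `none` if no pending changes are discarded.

Answer: b

Derivation:
Initial committed: {b=7, e=17}
Op 1: UPDATE b=29 (auto-commit; committed b=29)
Op 2: UPDATE b=30 (auto-commit; committed b=30)
Op 3: UPDATE e=10 (auto-commit; committed e=10)
Op 4: BEGIN: in_txn=True, pending={}
Op 5: ROLLBACK: discarded pending []; in_txn=False
Op 6: BEGIN: in_txn=True, pending={}
Op 7: UPDATE b=12 (pending; pending now {b=12})
Op 8: UPDATE b=5 (pending; pending now {b=5})
Op 9: ROLLBACK: discarded pending ['b']; in_txn=False
Op 10: BEGIN: in_txn=True, pending={}
ROLLBACK at op 9 discards: ['b']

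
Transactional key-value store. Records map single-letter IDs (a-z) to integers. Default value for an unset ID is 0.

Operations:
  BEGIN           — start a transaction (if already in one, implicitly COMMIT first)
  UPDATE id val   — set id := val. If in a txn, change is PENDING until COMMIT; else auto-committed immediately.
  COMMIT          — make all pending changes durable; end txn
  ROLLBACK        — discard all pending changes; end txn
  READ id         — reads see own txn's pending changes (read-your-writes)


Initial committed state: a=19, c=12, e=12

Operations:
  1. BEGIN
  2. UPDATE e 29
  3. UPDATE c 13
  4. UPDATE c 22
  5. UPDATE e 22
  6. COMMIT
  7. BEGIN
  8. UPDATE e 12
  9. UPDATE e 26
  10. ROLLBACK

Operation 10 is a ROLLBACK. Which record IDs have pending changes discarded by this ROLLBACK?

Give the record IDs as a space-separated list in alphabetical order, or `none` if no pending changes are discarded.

Initial committed: {a=19, c=12, e=12}
Op 1: BEGIN: in_txn=True, pending={}
Op 2: UPDATE e=29 (pending; pending now {e=29})
Op 3: UPDATE c=13 (pending; pending now {c=13, e=29})
Op 4: UPDATE c=22 (pending; pending now {c=22, e=29})
Op 5: UPDATE e=22 (pending; pending now {c=22, e=22})
Op 6: COMMIT: merged ['c', 'e'] into committed; committed now {a=19, c=22, e=22}
Op 7: BEGIN: in_txn=True, pending={}
Op 8: UPDATE e=12 (pending; pending now {e=12})
Op 9: UPDATE e=26 (pending; pending now {e=26})
Op 10: ROLLBACK: discarded pending ['e']; in_txn=False
ROLLBACK at op 10 discards: ['e']

Answer: e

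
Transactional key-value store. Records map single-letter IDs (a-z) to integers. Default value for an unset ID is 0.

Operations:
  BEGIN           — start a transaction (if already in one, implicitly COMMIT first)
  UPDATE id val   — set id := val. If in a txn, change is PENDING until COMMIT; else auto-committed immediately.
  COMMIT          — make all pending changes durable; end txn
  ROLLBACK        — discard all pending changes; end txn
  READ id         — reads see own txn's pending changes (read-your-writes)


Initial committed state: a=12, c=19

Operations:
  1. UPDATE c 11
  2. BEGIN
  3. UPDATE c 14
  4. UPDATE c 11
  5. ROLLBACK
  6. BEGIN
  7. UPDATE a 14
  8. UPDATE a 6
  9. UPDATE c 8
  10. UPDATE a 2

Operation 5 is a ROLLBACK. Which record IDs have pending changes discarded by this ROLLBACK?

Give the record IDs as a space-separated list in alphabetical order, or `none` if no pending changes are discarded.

Initial committed: {a=12, c=19}
Op 1: UPDATE c=11 (auto-commit; committed c=11)
Op 2: BEGIN: in_txn=True, pending={}
Op 3: UPDATE c=14 (pending; pending now {c=14})
Op 4: UPDATE c=11 (pending; pending now {c=11})
Op 5: ROLLBACK: discarded pending ['c']; in_txn=False
Op 6: BEGIN: in_txn=True, pending={}
Op 7: UPDATE a=14 (pending; pending now {a=14})
Op 8: UPDATE a=6 (pending; pending now {a=6})
Op 9: UPDATE c=8 (pending; pending now {a=6, c=8})
Op 10: UPDATE a=2 (pending; pending now {a=2, c=8})
ROLLBACK at op 5 discards: ['c']

Answer: c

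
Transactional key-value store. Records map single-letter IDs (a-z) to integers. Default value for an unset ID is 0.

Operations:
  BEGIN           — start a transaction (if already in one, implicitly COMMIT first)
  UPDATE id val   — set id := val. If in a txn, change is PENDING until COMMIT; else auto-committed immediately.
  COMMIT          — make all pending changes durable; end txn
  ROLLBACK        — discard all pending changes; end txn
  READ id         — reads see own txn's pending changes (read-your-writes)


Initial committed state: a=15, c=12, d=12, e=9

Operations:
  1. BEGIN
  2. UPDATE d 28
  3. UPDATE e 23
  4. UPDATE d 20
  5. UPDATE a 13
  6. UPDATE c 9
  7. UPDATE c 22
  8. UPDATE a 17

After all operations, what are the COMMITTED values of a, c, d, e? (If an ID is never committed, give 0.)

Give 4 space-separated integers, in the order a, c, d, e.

Answer: 15 12 12 9

Derivation:
Initial committed: {a=15, c=12, d=12, e=9}
Op 1: BEGIN: in_txn=True, pending={}
Op 2: UPDATE d=28 (pending; pending now {d=28})
Op 3: UPDATE e=23 (pending; pending now {d=28, e=23})
Op 4: UPDATE d=20 (pending; pending now {d=20, e=23})
Op 5: UPDATE a=13 (pending; pending now {a=13, d=20, e=23})
Op 6: UPDATE c=9 (pending; pending now {a=13, c=9, d=20, e=23})
Op 7: UPDATE c=22 (pending; pending now {a=13, c=22, d=20, e=23})
Op 8: UPDATE a=17 (pending; pending now {a=17, c=22, d=20, e=23})
Final committed: {a=15, c=12, d=12, e=9}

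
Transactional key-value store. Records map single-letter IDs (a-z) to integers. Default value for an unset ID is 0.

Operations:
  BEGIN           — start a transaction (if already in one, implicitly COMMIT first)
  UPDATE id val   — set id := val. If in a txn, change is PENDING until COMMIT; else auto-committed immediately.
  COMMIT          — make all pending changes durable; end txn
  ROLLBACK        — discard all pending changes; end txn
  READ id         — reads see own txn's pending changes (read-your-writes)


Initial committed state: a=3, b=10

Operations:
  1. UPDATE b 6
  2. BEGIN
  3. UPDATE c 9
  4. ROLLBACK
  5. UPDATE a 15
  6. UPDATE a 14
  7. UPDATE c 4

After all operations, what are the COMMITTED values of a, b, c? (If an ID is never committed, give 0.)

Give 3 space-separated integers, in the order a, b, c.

Initial committed: {a=3, b=10}
Op 1: UPDATE b=6 (auto-commit; committed b=6)
Op 2: BEGIN: in_txn=True, pending={}
Op 3: UPDATE c=9 (pending; pending now {c=9})
Op 4: ROLLBACK: discarded pending ['c']; in_txn=False
Op 5: UPDATE a=15 (auto-commit; committed a=15)
Op 6: UPDATE a=14 (auto-commit; committed a=14)
Op 7: UPDATE c=4 (auto-commit; committed c=4)
Final committed: {a=14, b=6, c=4}

Answer: 14 6 4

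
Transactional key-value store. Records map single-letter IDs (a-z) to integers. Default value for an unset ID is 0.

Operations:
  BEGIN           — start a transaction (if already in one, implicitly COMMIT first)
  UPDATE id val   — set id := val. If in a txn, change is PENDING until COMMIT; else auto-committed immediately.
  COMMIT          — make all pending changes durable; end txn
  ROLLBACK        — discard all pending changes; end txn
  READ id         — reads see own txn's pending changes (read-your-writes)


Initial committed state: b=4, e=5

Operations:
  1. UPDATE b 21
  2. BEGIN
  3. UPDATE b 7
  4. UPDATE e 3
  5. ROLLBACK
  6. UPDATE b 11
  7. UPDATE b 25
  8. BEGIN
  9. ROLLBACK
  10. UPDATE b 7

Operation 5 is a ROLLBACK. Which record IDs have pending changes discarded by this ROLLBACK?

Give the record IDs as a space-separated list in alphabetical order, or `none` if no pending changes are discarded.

Answer: b e

Derivation:
Initial committed: {b=4, e=5}
Op 1: UPDATE b=21 (auto-commit; committed b=21)
Op 2: BEGIN: in_txn=True, pending={}
Op 3: UPDATE b=7 (pending; pending now {b=7})
Op 4: UPDATE e=3 (pending; pending now {b=7, e=3})
Op 5: ROLLBACK: discarded pending ['b', 'e']; in_txn=False
Op 6: UPDATE b=11 (auto-commit; committed b=11)
Op 7: UPDATE b=25 (auto-commit; committed b=25)
Op 8: BEGIN: in_txn=True, pending={}
Op 9: ROLLBACK: discarded pending []; in_txn=False
Op 10: UPDATE b=7 (auto-commit; committed b=7)
ROLLBACK at op 5 discards: ['b', 'e']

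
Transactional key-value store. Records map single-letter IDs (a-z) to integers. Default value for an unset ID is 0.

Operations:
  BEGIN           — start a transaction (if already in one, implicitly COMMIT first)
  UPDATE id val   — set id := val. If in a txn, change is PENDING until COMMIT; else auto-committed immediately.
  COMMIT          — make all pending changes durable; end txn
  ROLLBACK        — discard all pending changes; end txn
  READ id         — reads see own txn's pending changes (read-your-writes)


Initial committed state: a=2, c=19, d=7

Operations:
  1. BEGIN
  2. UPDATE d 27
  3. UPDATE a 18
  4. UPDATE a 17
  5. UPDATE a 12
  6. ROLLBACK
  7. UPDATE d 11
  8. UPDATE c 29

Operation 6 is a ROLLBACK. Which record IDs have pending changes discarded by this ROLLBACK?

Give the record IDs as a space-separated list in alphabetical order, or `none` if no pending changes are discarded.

Answer: a d

Derivation:
Initial committed: {a=2, c=19, d=7}
Op 1: BEGIN: in_txn=True, pending={}
Op 2: UPDATE d=27 (pending; pending now {d=27})
Op 3: UPDATE a=18 (pending; pending now {a=18, d=27})
Op 4: UPDATE a=17 (pending; pending now {a=17, d=27})
Op 5: UPDATE a=12 (pending; pending now {a=12, d=27})
Op 6: ROLLBACK: discarded pending ['a', 'd']; in_txn=False
Op 7: UPDATE d=11 (auto-commit; committed d=11)
Op 8: UPDATE c=29 (auto-commit; committed c=29)
ROLLBACK at op 6 discards: ['a', 'd']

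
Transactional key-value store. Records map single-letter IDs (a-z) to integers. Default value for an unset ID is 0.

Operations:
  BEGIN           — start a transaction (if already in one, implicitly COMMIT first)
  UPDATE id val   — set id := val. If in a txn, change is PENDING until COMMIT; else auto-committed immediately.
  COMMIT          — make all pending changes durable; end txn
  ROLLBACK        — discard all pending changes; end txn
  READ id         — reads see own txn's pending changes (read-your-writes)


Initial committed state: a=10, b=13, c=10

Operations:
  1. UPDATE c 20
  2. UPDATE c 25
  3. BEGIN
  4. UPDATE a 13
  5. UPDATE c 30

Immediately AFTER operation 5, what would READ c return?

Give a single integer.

Answer: 30

Derivation:
Initial committed: {a=10, b=13, c=10}
Op 1: UPDATE c=20 (auto-commit; committed c=20)
Op 2: UPDATE c=25 (auto-commit; committed c=25)
Op 3: BEGIN: in_txn=True, pending={}
Op 4: UPDATE a=13 (pending; pending now {a=13})
Op 5: UPDATE c=30 (pending; pending now {a=13, c=30})
After op 5: visible(c) = 30 (pending={a=13, c=30}, committed={a=10, b=13, c=25})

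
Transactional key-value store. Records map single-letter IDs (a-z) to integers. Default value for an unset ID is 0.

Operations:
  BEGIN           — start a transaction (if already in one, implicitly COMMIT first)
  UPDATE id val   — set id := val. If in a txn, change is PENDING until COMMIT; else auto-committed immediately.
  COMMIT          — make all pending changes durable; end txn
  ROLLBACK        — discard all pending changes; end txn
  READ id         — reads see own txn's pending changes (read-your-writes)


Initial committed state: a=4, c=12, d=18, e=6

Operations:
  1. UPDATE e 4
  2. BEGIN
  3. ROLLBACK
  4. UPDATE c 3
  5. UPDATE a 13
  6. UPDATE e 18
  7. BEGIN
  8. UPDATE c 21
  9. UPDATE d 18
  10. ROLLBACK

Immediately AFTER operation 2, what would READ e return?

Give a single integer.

Answer: 4

Derivation:
Initial committed: {a=4, c=12, d=18, e=6}
Op 1: UPDATE e=4 (auto-commit; committed e=4)
Op 2: BEGIN: in_txn=True, pending={}
After op 2: visible(e) = 4 (pending={}, committed={a=4, c=12, d=18, e=4})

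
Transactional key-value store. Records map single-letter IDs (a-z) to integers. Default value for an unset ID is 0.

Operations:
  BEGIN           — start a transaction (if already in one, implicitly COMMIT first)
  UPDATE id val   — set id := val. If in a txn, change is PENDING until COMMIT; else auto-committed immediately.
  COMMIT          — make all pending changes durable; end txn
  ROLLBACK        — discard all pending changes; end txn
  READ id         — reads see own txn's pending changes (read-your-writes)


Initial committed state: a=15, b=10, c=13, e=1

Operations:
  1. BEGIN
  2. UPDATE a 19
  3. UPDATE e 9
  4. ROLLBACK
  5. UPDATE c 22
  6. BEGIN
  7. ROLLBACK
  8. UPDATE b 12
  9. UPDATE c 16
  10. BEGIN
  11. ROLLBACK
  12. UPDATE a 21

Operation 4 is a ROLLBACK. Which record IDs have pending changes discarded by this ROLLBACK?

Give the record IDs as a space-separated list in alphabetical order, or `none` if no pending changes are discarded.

Answer: a e

Derivation:
Initial committed: {a=15, b=10, c=13, e=1}
Op 1: BEGIN: in_txn=True, pending={}
Op 2: UPDATE a=19 (pending; pending now {a=19})
Op 3: UPDATE e=9 (pending; pending now {a=19, e=9})
Op 4: ROLLBACK: discarded pending ['a', 'e']; in_txn=False
Op 5: UPDATE c=22 (auto-commit; committed c=22)
Op 6: BEGIN: in_txn=True, pending={}
Op 7: ROLLBACK: discarded pending []; in_txn=False
Op 8: UPDATE b=12 (auto-commit; committed b=12)
Op 9: UPDATE c=16 (auto-commit; committed c=16)
Op 10: BEGIN: in_txn=True, pending={}
Op 11: ROLLBACK: discarded pending []; in_txn=False
Op 12: UPDATE a=21 (auto-commit; committed a=21)
ROLLBACK at op 4 discards: ['a', 'e']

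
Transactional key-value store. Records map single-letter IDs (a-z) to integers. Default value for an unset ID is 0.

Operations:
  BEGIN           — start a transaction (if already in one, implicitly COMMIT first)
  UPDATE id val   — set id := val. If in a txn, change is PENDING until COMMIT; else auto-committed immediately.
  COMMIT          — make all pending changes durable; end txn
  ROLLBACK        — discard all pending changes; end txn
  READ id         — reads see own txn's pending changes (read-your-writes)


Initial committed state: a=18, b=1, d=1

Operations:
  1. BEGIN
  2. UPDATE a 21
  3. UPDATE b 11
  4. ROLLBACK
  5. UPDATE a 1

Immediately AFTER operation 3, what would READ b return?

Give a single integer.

Initial committed: {a=18, b=1, d=1}
Op 1: BEGIN: in_txn=True, pending={}
Op 2: UPDATE a=21 (pending; pending now {a=21})
Op 3: UPDATE b=11 (pending; pending now {a=21, b=11})
After op 3: visible(b) = 11 (pending={a=21, b=11}, committed={a=18, b=1, d=1})

Answer: 11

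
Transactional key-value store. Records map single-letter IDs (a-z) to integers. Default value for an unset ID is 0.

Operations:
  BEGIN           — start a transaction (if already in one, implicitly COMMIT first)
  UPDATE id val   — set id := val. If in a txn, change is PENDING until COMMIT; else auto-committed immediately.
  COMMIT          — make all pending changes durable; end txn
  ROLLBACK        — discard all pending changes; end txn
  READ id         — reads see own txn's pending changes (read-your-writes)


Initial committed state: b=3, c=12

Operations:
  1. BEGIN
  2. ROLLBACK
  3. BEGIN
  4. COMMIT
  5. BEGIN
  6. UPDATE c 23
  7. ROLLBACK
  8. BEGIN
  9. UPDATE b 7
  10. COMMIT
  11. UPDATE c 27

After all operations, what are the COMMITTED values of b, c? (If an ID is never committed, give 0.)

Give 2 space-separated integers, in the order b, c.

Answer: 7 27

Derivation:
Initial committed: {b=3, c=12}
Op 1: BEGIN: in_txn=True, pending={}
Op 2: ROLLBACK: discarded pending []; in_txn=False
Op 3: BEGIN: in_txn=True, pending={}
Op 4: COMMIT: merged [] into committed; committed now {b=3, c=12}
Op 5: BEGIN: in_txn=True, pending={}
Op 6: UPDATE c=23 (pending; pending now {c=23})
Op 7: ROLLBACK: discarded pending ['c']; in_txn=False
Op 8: BEGIN: in_txn=True, pending={}
Op 9: UPDATE b=7 (pending; pending now {b=7})
Op 10: COMMIT: merged ['b'] into committed; committed now {b=7, c=12}
Op 11: UPDATE c=27 (auto-commit; committed c=27)
Final committed: {b=7, c=27}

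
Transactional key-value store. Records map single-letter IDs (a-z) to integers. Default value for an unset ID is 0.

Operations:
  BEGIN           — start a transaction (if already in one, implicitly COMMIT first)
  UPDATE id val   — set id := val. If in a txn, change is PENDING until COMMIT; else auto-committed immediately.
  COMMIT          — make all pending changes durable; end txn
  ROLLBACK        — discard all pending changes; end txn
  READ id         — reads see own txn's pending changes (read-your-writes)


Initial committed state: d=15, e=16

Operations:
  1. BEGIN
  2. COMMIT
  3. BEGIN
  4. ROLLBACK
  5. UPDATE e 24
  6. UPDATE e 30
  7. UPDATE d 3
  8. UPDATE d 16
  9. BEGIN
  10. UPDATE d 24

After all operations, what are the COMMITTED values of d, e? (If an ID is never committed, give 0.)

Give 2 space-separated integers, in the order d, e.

Answer: 16 30

Derivation:
Initial committed: {d=15, e=16}
Op 1: BEGIN: in_txn=True, pending={}
Op 2: COMMIT: merged [] into committed; committed now {d=15, e=16}
Op 3: BEGIN: in_txn=True, pending={}
Op 4: ROLLBACK: discarded pending []; in_txn=False
Op 5: UPDATE e=24 (auto-commit; committed e=24)
Op 6: UPDATE e=30 (auto-commit; committed e=30)
Op 7: UPDATE d=3 (auto-commit; committed d=3)
Op 8: UPDATE d=16 (auto-commit; committed d=16)
Op 9: BEGIN: in_txn=True, pending={}
Op 10: UPDATE d=24 (pending; pending now {d=24})
Final committed: {d=16, e=30}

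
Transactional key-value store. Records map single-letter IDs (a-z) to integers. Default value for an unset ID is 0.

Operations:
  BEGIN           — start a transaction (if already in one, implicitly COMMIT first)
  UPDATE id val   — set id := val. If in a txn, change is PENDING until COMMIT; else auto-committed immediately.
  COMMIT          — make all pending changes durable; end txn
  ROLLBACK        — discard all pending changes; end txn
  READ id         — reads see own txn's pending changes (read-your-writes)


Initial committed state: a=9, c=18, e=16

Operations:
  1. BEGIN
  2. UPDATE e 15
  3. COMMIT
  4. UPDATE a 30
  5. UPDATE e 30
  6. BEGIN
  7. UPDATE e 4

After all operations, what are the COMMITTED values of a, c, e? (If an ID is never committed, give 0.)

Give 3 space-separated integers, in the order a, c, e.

Answer: 30 18 30

Derivation:
Initial committed: {a=9, c=18, e=16}
Op 1: BEGIN: in_txn=True, pending={}
Op 2: UPDATE e=15 (pending; pending now {e=15})
Op 3: COMMIT: merged ['e'] into committed; committed now {a=9, c=18, e=15}
Op 4: UPDATE a=30 (auto-commit; committed a=30)
Op 5: UPDATE e=30 (auto-commit; committed e=30)
Op 6: BEGIN: in_txn=True, pending={}
Op 7: UPDATE e=4 (pending; pending now {e=4})
Final committed: {a=30, c=18, e=30}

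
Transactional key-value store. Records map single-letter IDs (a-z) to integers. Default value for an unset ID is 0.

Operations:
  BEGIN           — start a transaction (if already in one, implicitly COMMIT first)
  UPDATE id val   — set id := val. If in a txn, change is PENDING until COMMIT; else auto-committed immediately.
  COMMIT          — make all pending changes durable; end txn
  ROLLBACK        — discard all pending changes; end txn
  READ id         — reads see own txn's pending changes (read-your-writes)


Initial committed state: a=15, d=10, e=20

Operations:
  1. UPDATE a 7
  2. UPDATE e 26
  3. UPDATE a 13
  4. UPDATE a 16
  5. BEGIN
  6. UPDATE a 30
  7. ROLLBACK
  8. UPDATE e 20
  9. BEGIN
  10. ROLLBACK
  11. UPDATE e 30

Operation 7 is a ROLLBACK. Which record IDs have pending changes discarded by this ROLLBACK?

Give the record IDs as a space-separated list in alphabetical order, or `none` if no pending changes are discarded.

Initial committed: {a=15, d=10, e=20}
Op 1: UPDATE a=7 (auto-commit; committed a=7)
Op 2: UPDATE e=26 (auto-commit; committed e=26)
Op 3: UPDATE a=13 (auto-commit; committed a=13)
Op 4: UPDATE a=16 (auto-commit; committed a=16)
Op 5: BEGIN: in_txn=True, pending={}
Op 6: UPDATE a=30 (pending; pending now {a=30})
Op 7: ROLLBACK: discarded pending ['a']; in_txn=False
Op 8: UPDATE e=20 (auto-commit; committed e=20)
Op 9: BEGIN: in_txn=True, pending={}
Op 10: ROLLBACK: discarded pending []; in_txn=False
Op 11: UPDATE e=30 (auto-commit; committed e=30)
ROLLBACK at op 7 discards: ['a']

Answer: a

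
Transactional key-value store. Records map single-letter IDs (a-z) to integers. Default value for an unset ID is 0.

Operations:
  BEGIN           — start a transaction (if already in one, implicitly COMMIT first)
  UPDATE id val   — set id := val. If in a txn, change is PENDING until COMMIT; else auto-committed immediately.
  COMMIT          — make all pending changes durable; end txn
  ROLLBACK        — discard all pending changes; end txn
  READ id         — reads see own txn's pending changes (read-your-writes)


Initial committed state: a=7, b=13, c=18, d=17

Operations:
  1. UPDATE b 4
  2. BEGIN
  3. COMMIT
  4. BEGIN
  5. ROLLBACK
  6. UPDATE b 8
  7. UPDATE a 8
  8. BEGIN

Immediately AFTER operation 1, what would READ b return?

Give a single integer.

Initial committed: {a=7, b=13, c=18, d=17}
Op 1: UPDATE b=4 (auto-commit; committed b=4)
After op 1: visible(b) = 4 (pending={}, committed={a=7, b=4, c=18, d=17})

Answer: 4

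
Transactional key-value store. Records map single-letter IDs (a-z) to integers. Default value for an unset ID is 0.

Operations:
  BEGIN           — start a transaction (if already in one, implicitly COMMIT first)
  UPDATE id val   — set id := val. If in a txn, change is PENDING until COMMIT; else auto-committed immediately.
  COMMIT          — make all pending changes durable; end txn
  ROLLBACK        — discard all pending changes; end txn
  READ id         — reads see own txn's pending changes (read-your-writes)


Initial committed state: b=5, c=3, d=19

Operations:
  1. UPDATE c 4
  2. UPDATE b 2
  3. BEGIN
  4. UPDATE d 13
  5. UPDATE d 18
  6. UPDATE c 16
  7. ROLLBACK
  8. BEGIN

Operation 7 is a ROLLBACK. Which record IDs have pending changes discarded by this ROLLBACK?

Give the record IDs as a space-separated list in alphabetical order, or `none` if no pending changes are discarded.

Initial committed: {b=5, c=3, d=19}
Op 1: UPDATE c=4 (auto-commit; committed c=4)
Op 2: UPDATE b=2 (auto-commit; committed b=2)
Op 3: BEGIN: in_txn=True, pending={}
Op 4: UPDATE d=13 (pending; pending now {d=13})
Op 5: UPDATE d=18 (pending; pending now {d=18})
Op 6: UPDATE c=16 (pending; pending now {c=16, d=18})
Op 7: ROLLBACK: discarded pending ['c', 'd']; in_txn=False
Op 8: BEGIN: in_txn=True, pending={}
ROLLBACK at op 7 discards: ['c', 'd']

Answer: c d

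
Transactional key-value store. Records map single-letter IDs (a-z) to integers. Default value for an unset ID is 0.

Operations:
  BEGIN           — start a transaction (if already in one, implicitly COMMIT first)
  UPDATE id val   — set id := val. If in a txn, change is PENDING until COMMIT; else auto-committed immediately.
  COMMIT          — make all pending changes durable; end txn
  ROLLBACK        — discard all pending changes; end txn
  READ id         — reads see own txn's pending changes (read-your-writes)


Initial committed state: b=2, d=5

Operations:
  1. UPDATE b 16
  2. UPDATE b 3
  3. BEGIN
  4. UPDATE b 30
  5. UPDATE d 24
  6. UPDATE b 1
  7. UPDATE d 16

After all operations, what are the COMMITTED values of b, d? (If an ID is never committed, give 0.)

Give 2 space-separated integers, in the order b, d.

Answer: 3 5

Derivation:
Initial committed: {b=2, d=5}
Op 1: UPDATE b=16 (auto-commit; committed b=16)
Op 2: UPDATE b=3 (auto-commit; committed b=3)
Op 3: BEGIN: in_txn=True, pending={}
Op 4: UPDATE b=30 (pending; pending now {b=30})
Op 5: UPDATE d=24 (pending; pending now {b=30, d=24})
Op 6: UPDATE b=1 (pending; pending now {b=1, d=24})
Op 7: UPDATE d=16 (pending; pending now {b=1, d=16})
Final committed: {b=3, d=5}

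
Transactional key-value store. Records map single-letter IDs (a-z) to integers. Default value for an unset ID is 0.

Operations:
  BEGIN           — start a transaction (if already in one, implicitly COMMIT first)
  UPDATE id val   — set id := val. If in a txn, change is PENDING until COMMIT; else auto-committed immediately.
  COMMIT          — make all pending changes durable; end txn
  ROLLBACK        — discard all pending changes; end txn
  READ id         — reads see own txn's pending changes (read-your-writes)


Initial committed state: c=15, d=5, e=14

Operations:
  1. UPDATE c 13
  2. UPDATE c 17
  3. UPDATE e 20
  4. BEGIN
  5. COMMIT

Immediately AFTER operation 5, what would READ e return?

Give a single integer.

Initial committed: {c=15, d=5, e=14}
Op 1: UPDATE c=13 (auto-commit; committed c=13)
Op 2: UPDATE c=17 (auto-commit; committed c=17)
Op 3: UPDATE e=20 (auto-commit; committed e=20)
Op 4: BEGIN: in_txn=True, pending={}
Op 5: COMMIT: merged [] into committed; committed now {c=17, d=5, e=20}
After op 5: visible(e) = 20 (pending={}, committed={c=17, d=5, e=20})

Answer: 20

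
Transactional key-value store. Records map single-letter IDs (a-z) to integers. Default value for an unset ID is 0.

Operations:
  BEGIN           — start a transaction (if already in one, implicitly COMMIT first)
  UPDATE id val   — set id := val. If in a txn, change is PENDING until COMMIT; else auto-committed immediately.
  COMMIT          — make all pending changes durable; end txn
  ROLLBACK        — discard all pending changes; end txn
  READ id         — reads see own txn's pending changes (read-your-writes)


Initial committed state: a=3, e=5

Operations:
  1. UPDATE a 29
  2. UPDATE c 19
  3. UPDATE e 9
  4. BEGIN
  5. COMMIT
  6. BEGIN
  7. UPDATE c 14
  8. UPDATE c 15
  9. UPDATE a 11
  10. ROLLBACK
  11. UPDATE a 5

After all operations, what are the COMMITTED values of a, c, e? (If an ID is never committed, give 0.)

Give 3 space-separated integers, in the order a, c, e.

Answer: 5 19 9

Derivation:
Initial committed: {a=3, e=5}
Op 1: UPDATE a=29 (auto-commit; committed a=29)
Op 2: UPDATE c=19 (auto-commit; committed c=19)
Op 3: UPDATE e=9 (auto-commit; committed e=9)
Op 4: BEGIN: in_txn=True, pending={}
Op 5: COMMIT: merged [] into committed; committed now {a=29, c=19, e=9}
Op 6: BEGIN: in_txn=True, pending={}
Op 7: UPDATE c=14 (pending; pending now {c=14})
Op 8: UPDATE c=15 (pending; pending now {c=15})
Op 9: UPDATE a=11 (pending; pending now {a=11, c=15})
Op 10: ROLLBACK: discarded pending ['a', 'c']; in_txn=False
Op 11: UPDATE a=5 (auto-commit; committed a=5)
Final committed: {a=5, c=19, e=9}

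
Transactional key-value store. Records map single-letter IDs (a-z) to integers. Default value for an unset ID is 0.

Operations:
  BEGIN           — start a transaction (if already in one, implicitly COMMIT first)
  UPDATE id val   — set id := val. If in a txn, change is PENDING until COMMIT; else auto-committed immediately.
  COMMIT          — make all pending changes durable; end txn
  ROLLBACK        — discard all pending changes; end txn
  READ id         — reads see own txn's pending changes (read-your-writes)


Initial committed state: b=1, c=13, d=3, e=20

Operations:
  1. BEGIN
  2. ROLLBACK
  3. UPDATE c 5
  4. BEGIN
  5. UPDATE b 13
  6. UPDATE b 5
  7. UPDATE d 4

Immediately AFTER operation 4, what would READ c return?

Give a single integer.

Answer: 5

Derivation:
Initial committed: {b=1, c=13, d=3, e=20}
Op 1: BEGIN: in_txn=True, pending={}
Op 2: ROLLBACK: discarded pending []; in_txn=False
Op 3: UPDATE c=5 (auto-commit; committed c=5)
Op 4: BEGIN: in_txn=True, pending={}
After op 4: visible(c) = 5 (pending={}, committed={b=1, c=5, d=3, e=20})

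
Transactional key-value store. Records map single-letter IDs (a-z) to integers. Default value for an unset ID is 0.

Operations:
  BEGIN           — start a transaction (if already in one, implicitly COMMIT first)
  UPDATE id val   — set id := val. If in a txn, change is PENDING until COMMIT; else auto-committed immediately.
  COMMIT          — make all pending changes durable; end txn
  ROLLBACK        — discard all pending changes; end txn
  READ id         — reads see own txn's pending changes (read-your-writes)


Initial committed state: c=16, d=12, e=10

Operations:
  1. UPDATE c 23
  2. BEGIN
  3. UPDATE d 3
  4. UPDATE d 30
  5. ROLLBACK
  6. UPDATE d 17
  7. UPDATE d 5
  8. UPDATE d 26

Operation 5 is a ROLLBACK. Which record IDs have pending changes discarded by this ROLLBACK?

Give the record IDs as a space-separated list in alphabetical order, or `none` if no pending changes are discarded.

Answer: d

Derivation:
Initial committed: {c=16, d=12, e=10}
Op 1: UPDATE c=23 (auto-commit; committed c=23)
Op 2: BEGIN: in_txn=True, pending={}
Op 3: UPDATE d=3 (pending; pending now {d=3})
Op 4: UPDATE d=30 (pending; pending now {d=30})
Op 5: ROLLBACK: discarded pending ['d']; in_txn=False
Op 6: UPDATE d=17 (auto-commit; committed d=17)
Op 7: UPDATE d=5 (auto-commit; committed d=5)
Op 8: UPDATE d=26 (auto-commit; committed d=26)
ROLLBACK at op 5 discards: ['d']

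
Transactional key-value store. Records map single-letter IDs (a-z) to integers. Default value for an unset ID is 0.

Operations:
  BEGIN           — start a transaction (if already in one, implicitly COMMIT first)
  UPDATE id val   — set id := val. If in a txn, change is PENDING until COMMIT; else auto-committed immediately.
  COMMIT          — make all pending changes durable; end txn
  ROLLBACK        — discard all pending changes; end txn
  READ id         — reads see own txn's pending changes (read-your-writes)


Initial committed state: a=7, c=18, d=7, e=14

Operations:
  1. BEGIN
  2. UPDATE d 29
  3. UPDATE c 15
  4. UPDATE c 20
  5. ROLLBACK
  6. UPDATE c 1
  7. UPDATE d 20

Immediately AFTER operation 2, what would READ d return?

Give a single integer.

Answer: 29

Derivation:
Initial committed: {a=7, c=18, d=7, e=14}
Op 1: BEGIN: in_txn=True, pending={}
Op 2: UPDATE d=29 (pending; pending now {d=29})
After op 2: visible(d) = 29 (pending={d=29}, committed={a=7, c=18, d=7, e=14})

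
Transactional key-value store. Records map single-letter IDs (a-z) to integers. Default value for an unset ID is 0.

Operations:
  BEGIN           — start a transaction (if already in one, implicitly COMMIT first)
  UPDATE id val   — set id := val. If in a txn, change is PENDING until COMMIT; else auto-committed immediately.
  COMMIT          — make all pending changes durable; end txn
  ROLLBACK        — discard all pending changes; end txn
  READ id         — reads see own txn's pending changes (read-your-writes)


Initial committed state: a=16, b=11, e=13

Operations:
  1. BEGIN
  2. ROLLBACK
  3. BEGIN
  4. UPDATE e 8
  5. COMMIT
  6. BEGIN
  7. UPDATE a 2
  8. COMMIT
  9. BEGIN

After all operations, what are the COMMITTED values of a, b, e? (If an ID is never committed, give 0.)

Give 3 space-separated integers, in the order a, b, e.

Answer: 2 11 8

Derivation:
Initial committed: {a=16, b=11, e=13}
Op 1: BEGIN: in_txn=True, pending={}
Op 2: ROLLBACK: discarded pending []; in_txn=False
Op 3: BEGIN: in_txn=True, pending={}
Op 4: UPDATE e=8 (pending; pending now {e=8})
Op 5: COMMIT: merged ['e'] into committed; committed now {a=16, b=11, e=8}
Op 6: BEGIN: in_txn=True, pending={}
Op 7: UPDATE a=2 (pending; pending now {a=2})
Op 8: COMMIT: merged ['a'] into committed; committed now {a=2, b=11, e=8}
Op 9: BEGIN: in_txn=True, pending={}
Final committed: {a=2, b=11, e=8}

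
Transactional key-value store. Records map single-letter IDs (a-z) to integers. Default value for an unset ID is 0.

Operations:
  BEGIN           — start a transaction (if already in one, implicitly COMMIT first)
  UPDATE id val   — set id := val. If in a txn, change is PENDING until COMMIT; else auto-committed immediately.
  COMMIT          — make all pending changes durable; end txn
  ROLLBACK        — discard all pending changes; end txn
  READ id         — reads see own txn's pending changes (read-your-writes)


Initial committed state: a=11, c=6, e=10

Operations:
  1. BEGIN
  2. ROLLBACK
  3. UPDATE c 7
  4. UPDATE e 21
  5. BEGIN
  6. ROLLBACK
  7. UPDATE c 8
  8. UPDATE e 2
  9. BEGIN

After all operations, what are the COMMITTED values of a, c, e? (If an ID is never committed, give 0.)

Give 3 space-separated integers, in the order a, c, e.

Answer: 11 8 2

Derivation:
Initial committed: {a=11, c=6, e=10}
Op 1: BEGIN: in_txn=True, pending={}
Op 2: ROLLBACK: discarded pending []; in_txn=False
Op 3: UPDATE c=7 (auto-commit; committed c=7)
Op 4: UPDATE e=21 (auto-commit; committed e=21)
Op 5: BEGIN: in_txn=True, pending={}
Op 6: ROLLBACK: discarded pending []; in_txn=False
Op 7: UPDATE c=8 (auto-commit; committed c=8)
Op 8: UPDATE e=2 (auto-commit; committed e=2)
Op 9: BEGIN: in_txn=True, pending={}
Final committed: {a=11, c=8, e=2}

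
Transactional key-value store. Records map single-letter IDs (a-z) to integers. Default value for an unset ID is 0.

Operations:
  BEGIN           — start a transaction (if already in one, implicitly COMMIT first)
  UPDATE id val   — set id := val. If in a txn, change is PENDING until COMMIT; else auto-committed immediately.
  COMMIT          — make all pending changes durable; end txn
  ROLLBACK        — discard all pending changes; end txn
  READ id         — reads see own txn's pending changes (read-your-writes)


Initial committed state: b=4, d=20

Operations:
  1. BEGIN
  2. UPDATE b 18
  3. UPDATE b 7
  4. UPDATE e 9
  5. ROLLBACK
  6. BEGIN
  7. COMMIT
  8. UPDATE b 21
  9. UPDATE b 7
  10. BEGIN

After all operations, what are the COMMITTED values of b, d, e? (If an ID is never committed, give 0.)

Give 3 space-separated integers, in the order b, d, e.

Initial committed: {b=4, d=20}
Op 1: BEGIN: in_txn=True, pending={}
Op 2: UPDATE b=18 (pending; pending now {b=18})
Op 3: UPDATE b=7 (pending; pending now {b=7})
Op 4: UPDATE e=9 (pending; pending now {b=7, e=9})
Op 5: ROLLBACK: discarded pending ['b', 'e']; in_txn=False
Op 6: BEGIN: in_txn=True, pending={}
Op 7: COMMIT: merged [] into committed; committed now {b=4, d=20}
Op 8: UPDATE b=21 (auto-commit; committed b=21)
Op 9: UPDATE b=7 (auto-commit; committed b=7)
Op 10: BEGIN: in_txn=True, pending={}
Final committed: {b=7, d=20}

Answer: 7 20 0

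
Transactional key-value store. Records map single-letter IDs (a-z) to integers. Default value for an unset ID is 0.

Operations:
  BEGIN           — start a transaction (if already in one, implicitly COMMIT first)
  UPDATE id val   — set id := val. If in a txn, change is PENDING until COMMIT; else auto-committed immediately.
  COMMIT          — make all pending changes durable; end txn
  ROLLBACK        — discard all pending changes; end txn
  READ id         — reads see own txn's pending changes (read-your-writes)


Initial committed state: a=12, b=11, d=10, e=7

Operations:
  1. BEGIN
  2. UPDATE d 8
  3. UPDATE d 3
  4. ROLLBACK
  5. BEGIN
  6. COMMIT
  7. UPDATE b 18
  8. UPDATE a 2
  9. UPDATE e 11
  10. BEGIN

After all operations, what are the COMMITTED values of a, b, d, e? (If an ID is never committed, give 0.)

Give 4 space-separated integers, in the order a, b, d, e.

Answer: 2 18 10 11

Derivation:
Initial committed: {a=12, b=11, d=10, e=7}
Op 1: BEGIN: in_txn=True, pending={}
Op 2: UPDATE d=8 (pending; pending now {d=8})
Op 3: UPDATE d=3 (pending; pending now {d=3})
Op 4: ROLLBACK: discarded pending ['d']; in_txn=False
Op 5: BEGIN: in_txn=True, pending={}
Op 6: COMMIT: merged [] into committed; committed now {a=12, b=11, d=10, e=7}
Op 7: UPDATE b=18 (auto-commit; committed b=18)
Op 8: UPDATE a=2 (auto-commit; committed a=2)
Op 9: UPDATE e=11 (auto-commit; committed e=11)
Op 10: BEGIN: in_txn=True, pending={}
Final committed: {a=2, b=18, d=10, e=11}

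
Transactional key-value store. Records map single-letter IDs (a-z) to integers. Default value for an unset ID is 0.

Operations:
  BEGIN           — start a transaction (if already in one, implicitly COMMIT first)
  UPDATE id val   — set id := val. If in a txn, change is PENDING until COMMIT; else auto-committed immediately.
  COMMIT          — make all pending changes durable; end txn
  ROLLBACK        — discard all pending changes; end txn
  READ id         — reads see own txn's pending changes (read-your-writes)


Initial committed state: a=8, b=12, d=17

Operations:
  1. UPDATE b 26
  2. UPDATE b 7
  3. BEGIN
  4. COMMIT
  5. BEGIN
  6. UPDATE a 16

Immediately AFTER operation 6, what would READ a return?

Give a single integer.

Initial committed: {a=8, b=12, d=17}
Op 1: UPDATE b=26 (auto-commit; committed b=26)
Op 2: UPDATE b=7 (auto-commit; committed b=7)
Op 3: BEGIN: in_txn=True, pending={}
Op 4: COMMIT: merged [] into committed; committed now {a=8, b=7, d=17}
Op 5: BEGIN: in_txn=True, pending={}
Op 6: UPDATE a=16 (pending; pending now {a=16})
After op 6: visible(a) = 16 (pending={a=16}, committed={a=8, b=7, d=17})

Answer: 16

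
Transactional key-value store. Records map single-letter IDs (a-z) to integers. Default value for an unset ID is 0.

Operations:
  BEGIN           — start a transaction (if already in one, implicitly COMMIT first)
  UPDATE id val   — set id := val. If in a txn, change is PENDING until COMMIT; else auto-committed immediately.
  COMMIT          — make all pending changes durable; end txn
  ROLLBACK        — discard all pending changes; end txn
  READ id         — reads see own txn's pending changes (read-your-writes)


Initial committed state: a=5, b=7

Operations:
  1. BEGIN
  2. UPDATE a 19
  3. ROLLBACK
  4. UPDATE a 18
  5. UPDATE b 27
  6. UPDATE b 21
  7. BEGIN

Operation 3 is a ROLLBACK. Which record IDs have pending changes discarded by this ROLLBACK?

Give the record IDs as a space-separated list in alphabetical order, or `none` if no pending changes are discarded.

Answer: a

Derivation:
Initial committed: {a=5, b=7}
Op 1: BEGIN: in_txn=True, pending={}
Op 2: UPDATE a=19 (pending; pending now {a=19})
Op 3: ROLLBACK: discarded pending ['a']; in_txn=False
Op 4: UPDATE a=18 (auto-commit; committed a=18)
Op 5: UPDATE b=27 (auto-commit; committed b=27)
Op 6: UPDATE b=21 (auto-commit; committed b=21)
Op 7: BEGIN: in_txn=True, pending={}
ROLLBACK at op 3 discards: ['a']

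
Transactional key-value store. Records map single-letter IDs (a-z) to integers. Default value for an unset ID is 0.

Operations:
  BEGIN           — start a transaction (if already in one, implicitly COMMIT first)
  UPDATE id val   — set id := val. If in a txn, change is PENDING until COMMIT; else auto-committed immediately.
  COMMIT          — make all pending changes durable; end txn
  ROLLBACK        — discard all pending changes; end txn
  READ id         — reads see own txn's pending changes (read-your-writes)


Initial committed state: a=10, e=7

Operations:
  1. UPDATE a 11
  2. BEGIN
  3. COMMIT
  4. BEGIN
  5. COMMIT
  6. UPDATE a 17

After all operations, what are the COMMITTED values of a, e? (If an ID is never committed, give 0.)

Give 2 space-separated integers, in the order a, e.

Answer: 17 7

Derivation:
Initial committed: {a=10, e=7}
Op 1: UPDATE a=11 (auto-commit; committed a=11)
Op 2: BEGIN: in_txn=True, pending={}
Op 3: COMMIT: merged [] into committed; committed now {a=11, e=7}
Op 4: BEGIN: in_txn=True, pending={}
Op 5: COMMIT: merged [] into committed; committed now {a=11, e=7}
Op 6: UPDATE a=17 (auto-commit; committed a=17)
Final committed: {a=17, e=7}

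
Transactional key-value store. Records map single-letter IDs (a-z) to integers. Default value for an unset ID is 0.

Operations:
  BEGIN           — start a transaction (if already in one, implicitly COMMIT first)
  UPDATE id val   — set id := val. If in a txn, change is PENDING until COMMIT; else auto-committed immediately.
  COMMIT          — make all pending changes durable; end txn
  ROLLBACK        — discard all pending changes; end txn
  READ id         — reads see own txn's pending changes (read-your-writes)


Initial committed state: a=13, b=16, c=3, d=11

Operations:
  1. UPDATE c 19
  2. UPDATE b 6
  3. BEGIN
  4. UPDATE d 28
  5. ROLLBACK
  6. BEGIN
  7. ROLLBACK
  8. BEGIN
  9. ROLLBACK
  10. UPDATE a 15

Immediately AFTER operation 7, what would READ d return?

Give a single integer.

Answer: 11

Derivation:
Initial committed: {a=13, b=16, c=3, d=11}
Op 1: UPDATE c=19 (auto-commit; committed c=19)
Op 2: UPDATE b=6 (auto-commit; committed b=6)
Op 3: BEGIN: in_txn=True, pending={}
Op 4: UPDATE d=28 (pending; pending now {d=28})
Op 5: ROLLBACK: discarded pending ['d']; in_txn=False
Op 6: BEGIN: in_txn=True, pending={}
Op 7: ROLLBACK: discarded pending []; in_txn=False
After op 7: visible(d) = 11 (pending={}, committed={a=13, b=6, c=19, d=11})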